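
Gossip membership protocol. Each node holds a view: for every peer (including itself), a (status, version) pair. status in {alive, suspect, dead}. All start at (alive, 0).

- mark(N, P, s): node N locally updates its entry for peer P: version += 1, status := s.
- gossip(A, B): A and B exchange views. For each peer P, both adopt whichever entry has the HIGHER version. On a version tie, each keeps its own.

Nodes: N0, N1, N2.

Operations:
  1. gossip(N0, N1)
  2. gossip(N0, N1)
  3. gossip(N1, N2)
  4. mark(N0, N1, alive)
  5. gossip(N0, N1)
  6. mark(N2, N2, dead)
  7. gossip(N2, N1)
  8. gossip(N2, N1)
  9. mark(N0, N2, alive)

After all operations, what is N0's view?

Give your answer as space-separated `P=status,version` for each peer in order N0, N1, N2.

Answer: N0=alive,0 N1=alive,1 N2=alive,1

Derivation:
Op 1: gossip N0<->N1 -> N0.N0=(alive,v0) N0.N1=(alive,v0) N0.N2=(alive,v0) | N1.N0=(alive,v0) N1.N1=(alive,v0) N1.N2=(alive,v0)
Op 2: gossip N0<->N1 -> N0.N0=(alive,v0) N0.N1=(alive,v0) N0.N2=(alive,v0) | N1.N0=(alive,v0) N1.N1=(alive,v0) N1.N2=(alive,v0)
Op 3: gossip N1<->N2 -> N1.N0=(alive,v0) N1.N1=(alive,v0) N1.N2=(alive,v0) | N2.N0=(alive,v0) N2.N1=(alive,v0) N2.N2=(alive,v0)
Op 4: N0 marks N1=alive -> (alive,v1)
Op 5: gossip N0<->N1 -> N0.N0=(alive,v0) N0.N1=(alive,v1) N0.N2=(alive,v0) | N1.N0=(alive,v0) N1.N1=(alive,v1) N1.N2=(alive,v0)
Op 6: N2 marks N2=dead -> (dead,v1)
Op 7: gossip N2<->N1 -> N2.N0=(alive,v0) N2.N1=(alive,v1) N2.N2=(dead,v1) | N1.N0=(alive,v0) N1.N1=(alive,v1) N1.N2=(dead,v1)
Op 8: gossip N2<->N1 -> N2.N0=(alive,v0) N2.N1=(alive,v1) N2.N2=(dead,v1) | N1.N0=(alive,v0) N1.N1=(alive,v1) N1.N2=(dead,v1)
Op 9: N0 marks N2=alive -> (alive,v1)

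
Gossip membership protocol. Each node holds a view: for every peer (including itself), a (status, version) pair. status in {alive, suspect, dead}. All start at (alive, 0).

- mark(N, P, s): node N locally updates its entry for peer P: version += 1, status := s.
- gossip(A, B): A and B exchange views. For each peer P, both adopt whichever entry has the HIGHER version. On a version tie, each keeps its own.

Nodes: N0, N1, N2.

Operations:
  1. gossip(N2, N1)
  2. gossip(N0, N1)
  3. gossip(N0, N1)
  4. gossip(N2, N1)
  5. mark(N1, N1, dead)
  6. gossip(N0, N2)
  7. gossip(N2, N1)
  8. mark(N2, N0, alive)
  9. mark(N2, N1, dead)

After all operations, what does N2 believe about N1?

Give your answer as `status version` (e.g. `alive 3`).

Answer: dead 2

Derivation:
Op 1: gossip N2<->N1 -> N2.N0=(alive,v0) N2.N1=(alive,v0) N2.N2=(alive,v0) | N1.N0=(alive,v0) N1.N1=(alive,v0) N1.N2=(alive,v0)
Op 2: gossip N0<->N1 -> N0.N0=(alive,v0) N0.N1=(alive,v0) N0.N2=(alive,v0) | N1.N0=(alive,v0) N1.N1=(alive,v0) N1.N2=(alive,v0)
Op 3: gossip N0<->N1 -> N0.N0=(alive,v0) N0.N1=(alive,v0) N0.N2=(alive,v0) | N1.N0=(alive,v0) N1.N1=(alive,v0) N1.N2=(alive,v0)
Op 4: gossip N2<->N1 -> N2.N0=(alive,v0) N2.N1=(alive,v0) N2.N2=(alive,v0) | N1.N0=(alive,v0) N1.N1=(alive,v0) N1.N2=(alive,v0)
Op 5: N1 marks N1=dead -> (dead,v1)
Op 6: gossip N0<->N2 -> N0.N0=(alive,v0) N0.N1=(alive,v0) N0.N2=(alive,v0) | N2.N0=(alive,v0) N2.N1=(alive,v0) N2.N2=(alive,v0)
Op 7: gossip N2<->N1 -> N2.N0=(alive,v0) N2.N1=(dead,v1) N2.N2=(alive,v0) | N1.N0=(alive,v0) N1.N1=(dead,v1) N1.N2=(alive,v0)
Op 8: N2 marks N0=alive -> (alive,v1)
Op 9: N2 marks N1=dead -> (dead,v2)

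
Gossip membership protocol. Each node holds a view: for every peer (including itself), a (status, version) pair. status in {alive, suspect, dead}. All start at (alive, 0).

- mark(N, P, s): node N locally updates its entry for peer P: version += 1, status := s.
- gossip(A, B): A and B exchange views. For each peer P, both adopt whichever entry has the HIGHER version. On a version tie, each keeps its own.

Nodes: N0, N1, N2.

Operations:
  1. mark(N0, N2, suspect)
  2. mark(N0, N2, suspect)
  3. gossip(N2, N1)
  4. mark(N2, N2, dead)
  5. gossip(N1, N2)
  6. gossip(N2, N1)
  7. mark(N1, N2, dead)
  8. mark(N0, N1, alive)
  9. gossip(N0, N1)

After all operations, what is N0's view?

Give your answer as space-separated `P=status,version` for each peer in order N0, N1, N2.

Answer: N0=alive,0 N1=alive,1 N2=suspect,2

Derivation:
Op 1: N0 marks N2=suspect -> (suspect,v1)
Op 2: N0 marks N2=suspect -> (suspect,v2)
Op 3: gossip N2<->N1 -> N2.N0=(alive,v0) N2.N1=(alive,v0) N2.N2=(alive,v0) | N1.N0=(alive,v0) N1.N1=(alive,v0) N1.N2=(alive,v0)
Op 4: N2 marks N2=dead -> (dead,v1)
Op 5: gossip N1<->N2 -> N1.N0=(alive,v0) N1.N1=(alive,v0) N1.N2=(dead,v1) | N2.N0=(alive,v0) N2.N1=(alive,v0) N2.N2=(dead,v1)
Op 6: gossip N2<->N1 -> N2.N0=(alive,v0) N2.N1=(alive,v0) N2.N2=(dead,v1) | N1.N0=(alive,v0) N1.N1=(alive,v0) N1.N2=(dead,v1)
Op 7: N1 marks N2=dead -> (dead,v2)
Op 8: N0 marks N1=alive -> (alive,v1)
Op 9: gossip N0<->N1 -> N0.N0=(alive,v0) N0.N1=(alive,v1) N0.N2=(suspect,v2) | N1.N0=(alive,v0) N1.N1=(alive,v1) N1.N2=(dead,v2)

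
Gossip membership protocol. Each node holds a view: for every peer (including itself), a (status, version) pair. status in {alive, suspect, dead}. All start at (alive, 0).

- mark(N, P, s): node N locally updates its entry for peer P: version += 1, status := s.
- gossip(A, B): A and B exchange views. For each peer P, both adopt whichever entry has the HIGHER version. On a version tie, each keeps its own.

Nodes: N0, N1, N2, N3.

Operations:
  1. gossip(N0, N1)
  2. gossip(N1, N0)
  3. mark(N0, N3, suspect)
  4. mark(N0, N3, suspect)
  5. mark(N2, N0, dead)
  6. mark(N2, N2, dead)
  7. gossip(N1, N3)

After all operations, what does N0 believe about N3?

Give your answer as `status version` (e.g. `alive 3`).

Op 1: gossip N0<->N1 -> N0.N0=(alive,v0) N0.N1=(alive,v0) N0.N2=(alive,v0) N0.N3=(alive,v0) | N1.N0=(alive,v0) N1.N1=(alive,v0) N1.N2=(alive,v0) N1.N3=(alive,v0)
Op 2: gossip N1<->N0 -> N1.N0=(alive,v0) N1.N1=(alive,v0) N1.N2=(alive,v0) N1.N3=(alive,v0) | N0.N0=(alive,v0) N0.N1=(alive,v0) N0.N2=(alive,v0) N0.N3=(alive,v0)
Op 3: N0 marks N3=suspect -> (suspect,v1)
Op 4: N0 marks N3=suspect -> (suspect,v2)
Op 5: N2 marks N0=dead -> (dead,v1)
Op 6: N2 marks N2=dead -> (dead,v1)
Op 7: gossip N1<->N3 -> N1.N0=(alive,v0) N1.N1=(alive,v0) N1.N2=(alive,v0) N1.N3=(alive,v0) | N3.N0=(alive,v0) N3.N1=(alive,v0) N3.N2=(alive,v0) N3.N3=(alive,v0)

Answer: suspect 2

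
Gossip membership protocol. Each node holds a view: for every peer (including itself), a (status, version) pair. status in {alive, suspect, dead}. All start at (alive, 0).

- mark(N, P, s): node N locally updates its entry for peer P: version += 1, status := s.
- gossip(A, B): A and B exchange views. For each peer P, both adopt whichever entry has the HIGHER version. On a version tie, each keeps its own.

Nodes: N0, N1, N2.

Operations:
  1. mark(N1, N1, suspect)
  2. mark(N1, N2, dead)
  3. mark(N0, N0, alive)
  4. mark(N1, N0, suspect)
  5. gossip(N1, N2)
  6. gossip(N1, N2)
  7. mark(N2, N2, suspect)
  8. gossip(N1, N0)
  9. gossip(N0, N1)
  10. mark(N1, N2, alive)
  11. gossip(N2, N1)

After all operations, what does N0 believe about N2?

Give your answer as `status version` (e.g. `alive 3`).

Op 1: N1 marks N1=suspect -> (suspect,v1)
Op 2: N1 marks N2=dead -> (dead,v1)
Op 3: N0 marks N0=alive -> (alive,v1)
Op 4: N1 marks N0=suspect -> (suspect,v1)
Op 5: gossip N1<->N2 -> N1.N0=(suspect,v1) N1.N1=(suspect,v1) N1.N2=(dead,v1) | N2.N0=(suspect,v1) N2.N1=(suspect,v1) N2.N2=(dead,v1)
Op 6: gossip N1<->N2 -> N1.N0=(suspect,v1) N1.N1=(suspect,v1) N1.N2=(dead,v1) | N2.N0=(suspect,v1) N2.N1=(suspect,v1) N2.N2=(dead,v1)
Op 7: N2 marks N2=suspect -> (suspect,v2)
Op 8: gossip N1<->N0 -> N1.N0=(suspect,v1) N1.N1=(suspect,v1) N1.N2=(dead,v1) | N0.N0=(alive,v1) N0.N1=(suspect,v1) N0.N2=(dead,v1)
Op 9: gossip N0<->N1 -> N0.N0=(alive,v1) N0.N1=(suspect,v1) N0.N2=(dead,v1) | N1.N0=(suspect,v1) N1.N1=(suspect,v1) N1.N2=(dead,v1)
Op 10: N1 marks N2=alive -> (alive,v2)
Op 11: gossip N2<->N1 -> N2.N0=(suspect,v1) N2.N1=(suspect,v1) N2.N2=(suspect,v2) | N1.N0=(suspect,v1) N1.N1=(suspect,v1) N1.N2=(alive,v2)

Answer: dead 1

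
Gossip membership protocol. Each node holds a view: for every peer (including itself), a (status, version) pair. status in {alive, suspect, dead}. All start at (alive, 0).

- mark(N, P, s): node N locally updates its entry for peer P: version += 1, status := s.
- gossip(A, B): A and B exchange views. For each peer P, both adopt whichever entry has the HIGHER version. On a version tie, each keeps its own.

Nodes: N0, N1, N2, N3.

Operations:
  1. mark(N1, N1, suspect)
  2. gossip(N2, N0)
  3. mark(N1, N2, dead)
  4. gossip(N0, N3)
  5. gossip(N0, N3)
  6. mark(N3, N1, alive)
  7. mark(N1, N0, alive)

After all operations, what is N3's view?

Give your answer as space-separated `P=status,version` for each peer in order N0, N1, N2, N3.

Answer: N0=alive,0 N1=alive,1 N2=alive,0 N3=alive,0

Derivation:
Op 1: N1 marks N1=suspect -> (suspect,v1)
Op 2: gossip N2<->N0 -> N2.N0=(alive,v0) N2.N1=(alive,v0) N2.N2=(alive,v0) N2.N3=(alive,v0) | N0.N0=(alive,v0) N0.N1=(alive,v0) N0.N2=(alive,v0) N0.N3=(alive,v0)
Op 3: N1 marks N2=dead -> (dead,v1)
Op 4: gossip N0<->N3 -> N0.N0=(alive,v0) N0.N1=(alive,v0) N0.N2=(alive,v0) N0.N3=(alive,v0) | N3.N0=(alive,v0) N3.N1=(alive,v0) N3.N2=(alive,v0) N3.N3=(alive,v0)
Op 5: gossip N0<->N3 -> N0.N0=(alive,v0) N0.N1=(alive,v0) N0.N2=(alive,v0) N0.N3=(alive,v0) | N3.N0=(alive,v0) N3.N1=(alive,v0) N3.N2=(alive,v0) N3.N3=(alive,v0)
Op 6: N3 marks N1=alive -> (alive,v1)
Op 7: N1 marks N0=alive -> (alive,v1)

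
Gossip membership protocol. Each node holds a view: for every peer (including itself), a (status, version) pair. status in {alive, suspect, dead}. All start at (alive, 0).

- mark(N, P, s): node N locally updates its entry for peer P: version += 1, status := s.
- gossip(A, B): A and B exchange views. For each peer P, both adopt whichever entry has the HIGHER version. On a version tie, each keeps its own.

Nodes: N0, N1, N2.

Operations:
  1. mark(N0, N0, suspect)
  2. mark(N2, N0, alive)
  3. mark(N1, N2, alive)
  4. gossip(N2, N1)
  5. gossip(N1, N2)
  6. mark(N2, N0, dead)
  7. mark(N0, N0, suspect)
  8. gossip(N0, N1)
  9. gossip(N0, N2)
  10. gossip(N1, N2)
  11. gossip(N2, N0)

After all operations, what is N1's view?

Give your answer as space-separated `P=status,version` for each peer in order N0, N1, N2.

Answer: N0=suspect,2 N1=alive,0 N2=alive,1

Derivation:
Op 1: N0 marks N0=suspect -> (suspect,v1)
Op 2: N2 marks N0=alive -> (alive,v1)
Op 3: N1 marks N2=alive -> (alive,v1)
Op 4: gossip N2<->N1 -> N2.N0=(alive,v1) N2.N1=(alive,v0) N2.N2=(alive,v1) | N1.N0=(alive,v1) N1.N1=(alive,v0) N1.N2=(alive,v1)
Op 5: gossip N1<->N2 -> N1.N0=(alive,v1) N1.N1=(alive,v0) N1.N2=(alive,v1) | N2.N0=(alive,v1) N2.N1=(alive,v0) N2.N2=(alive,v1)
Op 6: N2 marks N0=dead -> (dead,v2)
Op 7: N0 marks N0=suspect -> (suspect,v2)
Op 8: gossip N0<->N1 -> N0.N0=(suspect,v2) N0.N1=(alive,v0) N0.N2=(alive,v1) | N1.N0=(suspect,v2) N1.N1=(alive,v0) N1.N2=(alive,v1)
Op 9: gossip N0<->N2 -> N0.N0=(suspect,v2) N0.N1=(alive,v0) N0.N2=(alive,v1) | N2.N0=(dead,v2) N2.N1=(alive,v0) N2.N2=(alive,v1)
Op 10: gossip N1<->N2 -> N1.N0=(suspect,v2) N1.N1=(alive,v0) N1.N2=(alive,v1) | N2.N0=(dead,v2) N2.N1=(alive,v0) N2.N2=(alive,v1)
Op 11: gossip N2<->N0 -> N2.N0=(dead,v2) N2.N1=(alive,v0) N2.N2=(alive,v1) | N0.N0=(suspect,v2) N0.N1=(alive,v0) N0.N2=(alive,v1)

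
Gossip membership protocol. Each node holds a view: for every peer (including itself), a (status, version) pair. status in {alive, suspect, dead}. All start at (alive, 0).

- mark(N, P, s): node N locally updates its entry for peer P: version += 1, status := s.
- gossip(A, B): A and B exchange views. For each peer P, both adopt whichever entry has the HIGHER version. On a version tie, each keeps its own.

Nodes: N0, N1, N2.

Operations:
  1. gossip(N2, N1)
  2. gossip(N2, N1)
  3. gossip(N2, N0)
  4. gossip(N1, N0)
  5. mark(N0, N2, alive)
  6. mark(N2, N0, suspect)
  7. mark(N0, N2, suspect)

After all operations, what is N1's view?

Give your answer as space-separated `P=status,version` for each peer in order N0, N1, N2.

Op 1: gossip N2<->N1 -> N2.N0=(alive,v0) N2.N1=(alive,v0) N2.N2=(alive,v0) | N1.N0=(alive,v0) N1.N1=(alive,v0) N1.N2=(alive,v0)
Op 2: gossip N2<->N1 -> N2.N0=(alive,v0) N2.N1=(alive,v0) N2.N2=(alive,v0) | N1.N0=(alive,v0) N1.N1=(alive,v0) N1.N2=(alive,v0)
Op 3: gossip N2<->N0 -> N2.N0=(alive,v0) N2.N1=(alive,v0) N2.N2=(alive,v0) | N0.N0=(alive,v0) N0.N1=(alive,v0) N0.N2=(alive,v0)
Op 4: gossip N1<->N0 -> N1.N0=(alive,v0) N1.N1=(alive,v0) N1.N2=(alive,v0) | N0.N0=(alive,v0) N0.N1=(alive,v0) N0.N2=(alive,v0)
Op 5: N0 marks N2=alive -> (alive,v1)
Op 6: N2 marks N0=suspect -> (suspect,v1)
Op 7: N0 marks N2=suspect -> (suspect,v2)

Answer: N0=alive,0 N1=alive,0 N2=alive,0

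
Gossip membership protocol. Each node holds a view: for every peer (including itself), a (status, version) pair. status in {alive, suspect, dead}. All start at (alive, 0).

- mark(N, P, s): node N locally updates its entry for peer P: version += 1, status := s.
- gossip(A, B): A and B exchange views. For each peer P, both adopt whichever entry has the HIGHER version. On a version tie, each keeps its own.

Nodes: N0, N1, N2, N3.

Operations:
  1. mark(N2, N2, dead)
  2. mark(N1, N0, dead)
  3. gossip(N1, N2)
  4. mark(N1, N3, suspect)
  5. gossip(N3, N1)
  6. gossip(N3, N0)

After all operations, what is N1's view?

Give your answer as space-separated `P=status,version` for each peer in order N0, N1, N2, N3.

Op 1: N2 marks N2=dead -> (dead,v1)
Op 2: N1 marks N0=dead -> (dead,v1)
Op 3: gossip N1<->N2 -> N1.N0=(dead,v1) N1.N1=(alive,v0) N1.N2=(dead,v1) N1.N3=(alive,v0) | N2.N0=(dead,v1) N2.N1=(alive,v0) N2.N2=(dead,v1) N2.N3=(alive,v0)
Op 4: N1 marks N3=suspect -> (suspect,v1)
Op 5: gossip N3<->N1 -> N3.N0=(dead,v1) N3.N1=(alive,v0) N3.N2=(dead,v1) N3.N3=(suspect,v1) | N1.N0=(dead,v1) N1.N1=(alive,v0) N1.N2=(dead,v1) N1.N3=(suspect,v1)
Op 6: gossip N3<->N0 -> N3.N0=(dead,v1) N3.N1=(alive,v0) N3.N2=(dead,v1) N3.N3=(suspect,v1) | N0.N0=(dead,v1) N0.N1=(alive,v0) N0.N2=(dead,v1) N0.N3=(suspect,v1)

Answer: N0=dead,1 N1=alive,0 N2=dead,1 N3=suspect,1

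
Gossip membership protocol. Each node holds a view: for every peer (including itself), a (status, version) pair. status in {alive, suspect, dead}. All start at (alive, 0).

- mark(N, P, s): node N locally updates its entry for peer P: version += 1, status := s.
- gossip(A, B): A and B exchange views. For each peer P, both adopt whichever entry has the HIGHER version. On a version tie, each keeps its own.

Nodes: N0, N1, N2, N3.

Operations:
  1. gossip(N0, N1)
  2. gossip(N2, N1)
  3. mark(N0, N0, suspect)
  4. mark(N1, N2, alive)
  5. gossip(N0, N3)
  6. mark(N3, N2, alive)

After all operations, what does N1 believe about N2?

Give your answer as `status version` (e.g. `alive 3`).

Answer: alive 1

Derivation:
Op 1: gossip N0<->N1 -> N0.N0=(alive,v0) N0.N1=(alive,v0) N0.N2=(alive,v0) N0.N3=(alive,v0) | N1.N0=(alive,v0) N1.N1=(alive,v0) N1.N2=(alive,v0) N1.N3=(alive,v0)
Op 2: gossip N2<->N1 -> N2.N0=(alive,v0) N2.N1=(alive,v0) N2.N2=(alive,v0) N2.N3=(alive,v0) | N1.N0=(alive,v0) N1.N1=(alive,v0) N1.N2=(alive,v0) N1.N3=(alive,v0)
Op 3: N0 marks N0=suspect -> (suspect,v1)
Op 4: N1 marks N2=alive -> (alive,v1)
Op 5: gossip N0<->N3 -> N0.N0=(suspect,v1) N0.N1=(alive,v0) N0.N2=(alive,v0) N0.N3=(alive,v0) | N3.N0=(suspect,v1) N3.N1=(alive,v0) N3.N2=(alive,v0) N3.N3=(alive,v0)
Op 6: N3 marks N2=alive -> (alive,v1)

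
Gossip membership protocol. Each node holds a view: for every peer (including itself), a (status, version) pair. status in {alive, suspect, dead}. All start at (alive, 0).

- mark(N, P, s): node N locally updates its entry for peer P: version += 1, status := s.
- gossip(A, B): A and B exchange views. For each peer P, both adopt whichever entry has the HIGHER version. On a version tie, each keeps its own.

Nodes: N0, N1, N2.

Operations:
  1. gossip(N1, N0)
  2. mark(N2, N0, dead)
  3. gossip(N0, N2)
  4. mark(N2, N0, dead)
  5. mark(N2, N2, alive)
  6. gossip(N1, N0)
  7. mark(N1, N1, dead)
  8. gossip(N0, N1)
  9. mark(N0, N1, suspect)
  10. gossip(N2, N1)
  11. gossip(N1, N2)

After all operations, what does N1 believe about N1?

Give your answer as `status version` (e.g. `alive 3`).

Answer: dead 1

Derivation:
Op 1: gossip N1<->N0 -> N1.N0=(alive,v0) N1.N1=(alive,v0) N1.N2=(alive,v0) | N0.N0=(alive,v0) N0.N1=(alive,v0) N0.N2=(alive,v0)
Op 2: N2 marks N0=dead -> (dead,v1)
Op 3: gossip N0<->N2 -> N0.N0=(dead,v1) N0.N1=(alive,v0) N0.N2=(alive,v0) | N2.N0=(dead,v1) N2.N1=(alive,v0) N2.N2=(alive,v0)
Op 4: N2 marks N0=dead -> (dead,v2)
Op 5: N2 marks N2=alive -> (alive,v1)
Op 6: gossip N1<->N0 -> N1.N0=(dead,v1) N1.N1=(alive,v0) N1.N2=(alive,v0) | N0.N0=(dead,v1) N0.N1=(alive,v0) N0.N2=(alive,v0)
Op 7: N1 marks N1=dead -> (dead,v1)
Op 8: gossip N0<->N1 -> N0.N0=(dead,v1) N0.N1=(dead,v1) N0.N2=(alive,v0) | N1.N0=(dead,v1) N1.N1=(dead,v1) N1.N2=(alive,v0)
Op 9: N0 marks N1=suspect -> (suspect,v2)
Op 10: gossip N2<->N1 -> N2.N0=(dead,v2) N2.N1=(dead,v1) N2.N2=(alive,v1) | N1.N0=(dead,v2) N1.N1=(dead,v1) N1.N2=(alive,v1)
Op 11: gossip N1<->N2 -> N1.N0=(dead,v2) N1.N1=(dead,v1) N1.N2=(alive,v1) | N2.N0=(dead,v2) N2.N1=(dead,v1) N2.N2=(alive,v1)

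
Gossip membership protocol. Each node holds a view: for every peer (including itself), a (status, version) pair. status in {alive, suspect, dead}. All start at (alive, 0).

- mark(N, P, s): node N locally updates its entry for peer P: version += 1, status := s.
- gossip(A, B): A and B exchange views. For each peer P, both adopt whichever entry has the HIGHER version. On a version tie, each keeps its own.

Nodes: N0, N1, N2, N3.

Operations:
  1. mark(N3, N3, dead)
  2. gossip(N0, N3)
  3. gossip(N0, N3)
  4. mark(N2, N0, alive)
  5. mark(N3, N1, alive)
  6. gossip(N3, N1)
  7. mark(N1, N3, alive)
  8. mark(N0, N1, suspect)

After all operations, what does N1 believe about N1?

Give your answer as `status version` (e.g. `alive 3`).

Op 1: N3 marks N3=dead -> (dead,v1)
Op 2: gossip N0<->N3 -> N0.N0=(alive,v0) N0.N1=(alive,v0) N0.N2=(alive,v0) N0.N3=(dead,v1) | N3.N0=(alive,v0) N3.N1=(alive,v0) N3.N2=(alive,v0) N3.N3=(dead,v1)
Op 3: gossip N0<->N3 -> N0.N0=(alive,v0) N0.N1=(alive,v0) N0.N2=(alive,v0) N0.N3=(dead,v1) | N3.N0=(alive,v0) N3.N1=(alive,v0) N3.N2=(alive,v0) N3.N3=(dead,v1)
Op 4: N2 marks N0=alive -> (alive,v1)
Op 5: N3 marks N1=alive -> (alive,v1)
Op 6: gossip N3<->N1 -> N3.N0=(alive,v0) N3.N1=(alive,v1) N3.N2=(alive,v0) N3.N3=(dead,v1) | N1.N0=(alive,v0) N1.N1=(alive,v1) N1.N2=(alive,v0) N1.N3=(dead,v1)
Op 7: N1 marks N3=alive -> (alive,v2)
Op 8: N0 marks N1=suspect -> (suspect,v1)

Answer: alive 1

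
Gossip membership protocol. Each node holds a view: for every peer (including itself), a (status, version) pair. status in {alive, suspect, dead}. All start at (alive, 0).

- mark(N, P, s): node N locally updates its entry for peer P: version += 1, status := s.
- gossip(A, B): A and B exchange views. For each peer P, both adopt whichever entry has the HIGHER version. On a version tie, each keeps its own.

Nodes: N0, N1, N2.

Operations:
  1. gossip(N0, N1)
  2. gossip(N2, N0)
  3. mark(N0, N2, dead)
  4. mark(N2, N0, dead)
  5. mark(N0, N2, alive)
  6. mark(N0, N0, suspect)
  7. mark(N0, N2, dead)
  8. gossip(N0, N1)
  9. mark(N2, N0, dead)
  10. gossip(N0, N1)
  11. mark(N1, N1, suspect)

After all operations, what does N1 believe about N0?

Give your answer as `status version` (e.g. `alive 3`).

Op 1: gossip N0<->N1 -> N0.N0=(alive,v0) N0.N1=(alive,v0) N0.N2=(alive,v0) | N1.N0=(alive,v0) N1.N1=(alive,v0) N1.N2=(alive,v0)
Op 2: gossip N2<->N0 -> N2.N0=(alive,v0) N2.N1=(alive,v0) N2.N2=(alive,v0) | N0.N0=(alive,v0) N0.N1=(alive,v0) N0.N2=(alive,v0)
Op 3: N0 marks N2=dead -> (dead,v1)
Op 4: N2 marks N0=dead -> (dead,v1)
Op 5: N0 marks N2=alive -> (alive,v2)
Op 6: N0 marks N0=suspect -> (suspect,v1)
Op 7: N0 marks N2=dead -> (dead,v3)
Op 8: gossip N0<->N1 -> N0.N0=(suspect,v1) N0.N1=(alive,v0) N0.N2=(dead,v3) | N1.N0=(suspect,v1) N1.N1=(alive,v0) N1.N2=(dead,v3)
Op 9: N2 marks N0=dead -> (dead,v2)
Op 10: gossip N0<->N1 -> N0.N0=(suspect,v1) N0.N1=(alive,v0) N0.N2=(dead,v3) | N1.N0=(suspect,v1) N1.N1=(alive,v0) N1.N2=(dead,v3)
Op 11: N1 marks N1=suspect -> (suspect,v1)

Answer: suspect 1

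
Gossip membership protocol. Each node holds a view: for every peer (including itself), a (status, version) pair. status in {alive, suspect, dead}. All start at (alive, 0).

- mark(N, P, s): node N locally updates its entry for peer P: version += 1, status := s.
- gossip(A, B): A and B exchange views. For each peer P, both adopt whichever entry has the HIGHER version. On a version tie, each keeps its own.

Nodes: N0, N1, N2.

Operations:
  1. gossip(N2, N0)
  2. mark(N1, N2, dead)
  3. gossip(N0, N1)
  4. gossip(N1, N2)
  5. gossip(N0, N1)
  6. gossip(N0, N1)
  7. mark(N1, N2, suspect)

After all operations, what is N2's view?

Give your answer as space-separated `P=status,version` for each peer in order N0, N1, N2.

Answer: N0=alive,0 N1=alive,0 N2=dead,1

Derivation:
Op 1: gossip N2<->N0 -> N2.N0=(alive,v0) N2.N1=(alive,v0) N2.N2=(alive,v0) | N0.N0=(alive,v0) N0.N1=(alive,v0) N0.N2=(alive,v0)
Op 2: N1 marks N2=dead -> (dead,v1)
Op 3: gossip N0<->N1 -> N0.N0=(alive,v0) N0.N1=(alive,v0) N0.N2=(dead,v1) | N1.N0=(alive,v0) N1.N1=(alive,v0) N1.N2=(dead,v1)
Op 4: gossip N1<->N2 -> N1.N0=(alive,v0) N1.N1=(alive,v0) N1.N2=(dead,v1) | N2.N0=(alive,v0) N2.N1=(alive,v0) N2.N2=(dead,v1)
Op 5: gossip N0<->N1 -> N0.N0=(alive,v0) N0.N1=(alive,v0) N0.N2=(dead,v1) | N1.N0=(alive,v0) N1.N1=(alive,v0) N1.N2=(dead,v1)
Op 6: gossip N0<->N1 -> N0.N0=(alive,v0) N0.N1=(alive,v0) N0.N2=(dead,v1) | N1.N0=(alive,v0) N1.N1=(alive,v0) N1.N2=(dead,v1)
Op 7: N1 marks N2=suspect -> (suspect,v2)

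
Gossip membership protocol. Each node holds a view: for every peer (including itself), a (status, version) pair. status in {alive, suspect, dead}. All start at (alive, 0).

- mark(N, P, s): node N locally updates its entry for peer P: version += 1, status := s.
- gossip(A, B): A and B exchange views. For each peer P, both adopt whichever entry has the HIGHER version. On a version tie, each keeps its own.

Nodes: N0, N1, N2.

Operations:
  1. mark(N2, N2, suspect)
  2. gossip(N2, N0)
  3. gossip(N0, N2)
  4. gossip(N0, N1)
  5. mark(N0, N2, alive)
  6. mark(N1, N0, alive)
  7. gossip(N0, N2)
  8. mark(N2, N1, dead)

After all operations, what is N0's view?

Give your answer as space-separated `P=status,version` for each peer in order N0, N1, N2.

Op 1: N2 marks N2=suspect -> (suspect,v1)
Op 2: gossip N2<->N0 -> N2.N0=(alive,v0) N2.N1=(alive,v0) N2.N2=(suspect,v1) | N0.N0=(alive,v0) N0.N1=(alive,v0) N0.N2=(suspect,v1)
Op 3: gossip N0<->N2 -> N0.N0=(alive,v0) N0.N1=(alive,v0) N0.N2=(suspect,v1) | N2.N0=(alive,v0) N2.N1=(alive,v0) N2.N2=(suspect,v1)
Op 4: gossip N0<->N1 -> N0.N0=(alive,v0) N0.N1=(alive,v0) N0.N2=(suspect,v1) | N1.N0=(alive,v0) N1.N1=(alive,v0) N1.N2=(suspect,v1)
Op 5: N0 marks N2=alive -> (alive,v2)
Op 6: N1 marks N0=alive -> (alive,v1)
Op 7: gossip N0<->N2 -> N0.N0=(alive,v0) N0.N1=(alive,v0) N0.N2=(alive,v2) | N2.N0=(alive,v0) N2.N1=(alive,v0) N2.N2=(alive,v2)
Op 8: N2 marks N1=dead -> (dead,v1)

Answer: N0=alive,0 N1=alive,0 N2=alive,2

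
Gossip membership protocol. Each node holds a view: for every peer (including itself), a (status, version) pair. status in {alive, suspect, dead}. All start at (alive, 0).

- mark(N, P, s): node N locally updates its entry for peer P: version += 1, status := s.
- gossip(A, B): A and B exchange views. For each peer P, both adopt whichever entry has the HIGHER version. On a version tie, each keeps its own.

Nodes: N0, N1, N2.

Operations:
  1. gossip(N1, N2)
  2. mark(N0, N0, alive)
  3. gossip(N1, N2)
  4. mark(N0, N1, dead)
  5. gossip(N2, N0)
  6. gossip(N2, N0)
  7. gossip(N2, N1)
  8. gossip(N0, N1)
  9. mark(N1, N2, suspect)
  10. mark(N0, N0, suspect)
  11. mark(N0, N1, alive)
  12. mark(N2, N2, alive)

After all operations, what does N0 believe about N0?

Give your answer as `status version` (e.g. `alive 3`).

Answer: suspect 2

Derivation:
Op 1: gossip N1<->N2 -> N1.N0=(alive,v0) N1.N1=(alive,v0) N1.N2=(alive,v0) | N2.N0=(alive,v0) N2.N1=(alive,v0) N2.N2=(alive,v0)
Op 2: N0 marks N0=alive -> (alive,v1)
Op 3: gossip N1<->N2 -> N1.N0=(alive,v0) N1.N1=(alive,v0) N1.N2=(alive,v0) | N2.N0=(alive,v0) N2.N1=(alive,v0) N2.N2=(alive,v0)
Op 4: N0 marks N1=dead -> (dead,v1)
Op 5: gossip N2<->N0 -> N2.N0=(alive,v1) N2.N1=(dead,v1) N2.N2=(alive,v0) | N0.N0=(alive,v1) N0.N1=(dead,v1) N0.N2=(alive,v0)
Op 6: gossip N2<->N0 -> N2.N0=(alive,v1) N2.N1=(dead,v1) N2.N2=(alive,v0) | N0.N0=(alive,v1) N0.N1=(dead,v1) N0.N2=(alive,v0)
Op 7: gossip N2<->N1 -> N2.N0=(alive,v1) N2.N1=(dead,v1) N2.N2=(alive,v0) | N1.N0=(alive,v1) N1.N1=(dead,v1) N1.N2=(alive,v0)
Op 8: gossip N0<->N1 -> N0.N0=(alive,v1) N0.N1=(dead,v1) N0.N2=(alive,v0) | N1.N0=(alive,v1) N1.N1=(dead,v1) N1.N2=(alive,v0)
Op 9: N1 marks N2=suspect -> (suspect,v1)
Op 10: N0 marks N0=suspect -> (suspect,v2)
Op 11: N0 marks N1=alive -> (alive,v2)
Op 12: N2 marks N2=alive -> (alive,v1)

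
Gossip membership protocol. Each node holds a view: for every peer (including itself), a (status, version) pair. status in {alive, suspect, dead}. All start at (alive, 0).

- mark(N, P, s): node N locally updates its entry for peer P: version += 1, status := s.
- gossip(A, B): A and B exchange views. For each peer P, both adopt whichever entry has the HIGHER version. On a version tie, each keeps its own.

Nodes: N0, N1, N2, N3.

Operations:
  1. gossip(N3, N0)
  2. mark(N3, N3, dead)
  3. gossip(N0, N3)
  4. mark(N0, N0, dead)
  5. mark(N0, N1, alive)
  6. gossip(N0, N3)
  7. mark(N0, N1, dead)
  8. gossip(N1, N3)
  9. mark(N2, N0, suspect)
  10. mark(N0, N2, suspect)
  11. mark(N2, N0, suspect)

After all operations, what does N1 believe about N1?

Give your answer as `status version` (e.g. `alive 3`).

Op 1: gossip N3<->N0 -> N3.N0=(alive,v0) N3.N1=(alive,v0) N3.N2=(alive,v0) N3.N3=(alive,v0) | N0.N0=(alive,v0) N0.N1=(alive,v0) N0.N2=(alive,v0) N0.N3=(alive,v0)
Op 2: N3 marks N3=dead -> (dead,v1)
Op 3: gossip N0<->N3 -> N0.N0=(alive,v0) N0.N1=(alive,v0) N0.N2=(alive,v0) N0.N3=(dead,v1) | N3.N0=(alive,v0) N3.N1=(alive,v0) N3.N2=(alive,v0) N3.N3=(dead,v1)
Op 4: N0 marks N0=dead -> (dead,v1)
Op 5: N0 marks N1=alive -> (alive,v1)
Op 6: gossip N0<->N3 -> N0.N0=(dead,v1) N0.N1=(alive,v1) N0.N2=(alive,v0) N0.N3=(dead,v1) | N3.N0=(dead,v1) N3.N1=(alive,v1) N3.N2=(alive,v0) N3.N3=(dead,v1)
Op 7: N0 marks N1=dead -> (dead,v2)
Op 8: gossip N1<->N3 -> N1.N0=(dead,v1) N1.N1=(alive,v1) N1.N2=(alive,v0) N1.N3=(dead,v1) | N3.N0=(dead,v1) N3.N1=(alive,v1) N3.N2=(alive,v0) N3.N3=(dead,v1)
Op 9: N2 marks N0=suspect -> (suspect,v1)
Op 10: N0 marks N2=suspect -> (suspect,v1)
Op 11: N2 marks N0=suspect -> (suspect,v2)

Answer: alive 1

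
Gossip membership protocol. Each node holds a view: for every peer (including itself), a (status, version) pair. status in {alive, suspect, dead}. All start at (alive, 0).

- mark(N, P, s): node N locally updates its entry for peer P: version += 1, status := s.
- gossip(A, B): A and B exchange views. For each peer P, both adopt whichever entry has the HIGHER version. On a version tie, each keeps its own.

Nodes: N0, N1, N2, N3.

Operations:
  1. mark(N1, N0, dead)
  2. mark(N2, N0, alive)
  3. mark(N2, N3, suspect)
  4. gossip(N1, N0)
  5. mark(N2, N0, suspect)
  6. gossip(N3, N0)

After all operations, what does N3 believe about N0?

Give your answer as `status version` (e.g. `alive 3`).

Answer: dead 1

Derivation:
Op 1: N1 marks N0=dead -> (dead,v1)
Op 2: N2 marks N0=alive -> (alive,v1)
Op 3: N2 marks N3=suspect -> (suspect,v1)
Op 4: gossip N1<->N0 -> N1.N0=(dead,v1) N1.N1=(alive,v0) N1.N2=(alive,v0) N1.N3=(alive,v0) | N0.N0=(dead,v1) N0.N1=(alive,v0) N0.N2=(alive,v0) N0.N3=(alive,v0)
Op 5: N2 marks N0=suspect -> (suspect,v2)
Op 6: gossip N3<->N0 -> N3.N0=(dead,v1) N3.N1=(alive,v0) N3.N2=(alive,v0) N3.N3=(alive,v0) | N0.N0=(dead,v1) N0.N1=(alive,v0) N0.N2=(alive,v0) N0.N3=(alive,v0)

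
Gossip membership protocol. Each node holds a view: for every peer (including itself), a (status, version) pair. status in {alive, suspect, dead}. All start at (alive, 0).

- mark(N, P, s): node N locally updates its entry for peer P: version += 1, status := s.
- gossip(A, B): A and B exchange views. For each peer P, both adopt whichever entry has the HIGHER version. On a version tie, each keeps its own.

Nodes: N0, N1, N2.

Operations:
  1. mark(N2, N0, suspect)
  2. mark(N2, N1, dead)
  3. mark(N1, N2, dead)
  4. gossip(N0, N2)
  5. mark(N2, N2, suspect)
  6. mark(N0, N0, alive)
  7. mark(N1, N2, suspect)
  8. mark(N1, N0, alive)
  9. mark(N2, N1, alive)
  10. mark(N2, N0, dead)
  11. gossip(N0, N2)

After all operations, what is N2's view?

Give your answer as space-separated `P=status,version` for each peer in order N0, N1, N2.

Answer: N0=dead,2 N1=alive,2 N2=suspect,1

Derivation:
Op 1: N2 marks N0=suspect -> (suspect,v1)
Op 2: N2 marks N1=dead -> (dead,v1)
Op 3: N1 marks N2=dead -> (dead,v1)
Op 4: gossip N0<->N2 -> N0.N0=(suspect,v1) N0.N1=(dead,v1) N0.N2=(alive,v0) | N2.N0=(suspect,v1) N2.N1=(dead,v1) N2.N2=(alive,v0)
Op 5: N2 marks N2=suspect -> (suspect,v1)
Op 6: N0 marks N0=alive -> (alive,v2)
Op 7: N1 marks N2=suspect -> (suspect,v2)
Op 8: N1 marks N0=alive -> (alive,v1)
Op 9: N2 marks N1=alive -> (alive,v2)
Op 10: N2 marks N0=dead -> (dead,v2)
Op 11: gossip N0<->N2 -> N0.N0=(alive,v2) N0.N1=(alive,v2) N0.N2=(suspect,v1) | N2.N0=(dead,v2) N2.N1=(alive,v2) N2.N2=(suspect,v1)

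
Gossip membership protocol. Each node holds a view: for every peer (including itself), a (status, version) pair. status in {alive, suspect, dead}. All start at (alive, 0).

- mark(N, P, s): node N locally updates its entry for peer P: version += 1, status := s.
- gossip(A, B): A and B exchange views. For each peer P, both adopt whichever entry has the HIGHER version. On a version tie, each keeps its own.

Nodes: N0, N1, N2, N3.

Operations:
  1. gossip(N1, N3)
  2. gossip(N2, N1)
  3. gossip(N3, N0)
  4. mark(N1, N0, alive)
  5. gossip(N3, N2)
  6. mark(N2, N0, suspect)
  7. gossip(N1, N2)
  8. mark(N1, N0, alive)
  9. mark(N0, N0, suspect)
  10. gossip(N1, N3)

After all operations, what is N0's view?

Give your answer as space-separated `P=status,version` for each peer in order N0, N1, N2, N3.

Answer: N0=suspect,1 N1=alive,0 N2=alive,0 N3=alive,0

Derivation:
Op 1: gossip N1<->N3 -> N1.N0=(alive,v0) N1.N1=(alive,v0) N1.N2=(alive,v0) N1.N3=(alive,v0) | N3.N0=(alive,v0) N3.N1=(alive,v0) N3.N2=(alive,v0) N3.N3=(alive,v0)
Op 2: gossip N2<->N1 -> N2.N0=(alive,v0) N2.N1=(alive,v0) N2.N2=(alive,v0) N2.N3=(alive,v0) | N1.N0=(alive,v0) N1.N1=(alive,v0) N1.N2=(alive,v0) N1.N3=(alive,v0)
Op 3: gossip N3<->N0 -> N3.N0=(alive,v0) N3.N1=(alive,v0) N3.N2=(alive,v0) N3.N3=(alive,v0) | N0.N0=(alive,v0) N0.N1=(alive,v0) N0.N2=(alive,v0) N0.N3=(alive,v0)
Op 4: N1 marks N0=alive -> (alive,v1)
Op 5: gossip N3<->N2 -> N3.N0=(alive,v0) N3.N1=(alive,v0) N3.N2=(alive,v0) N3.N3=(alive,v0) | N2.N0=(alive,v0) N2.N1=(alive,v0) N2.N2=(alive,v0) N2.N3=(alive,v0)
Op 6: N2 marks N0=suspect -> (suspect,v1)
Op 7: gossip N1<->N2 -> N1.N0=(alive,v1) N1.N1=(alive,v0) N1.N2=(alive,v0) N1.N3=(alive,v0) | N2.N0=(suspect,v1) N2.N1=(alive,v0) N2.N2=(alive,v0) N2.N3=(alive,v0)
Op 8: N1 marks N0=alive -> (alive,v2)
Op 9: N0 marks N0=suspect -> (suspect,v1)
Op 10: gossip N1<->N3 -> N1.N0=(alive,v2) N1.N1=(alive,v0) N1.N2=(alive,v0) N1.N3=(alive,v0) | N3.N0=(alive,v2) N3.N1=(alive,v0) N3.N2=(alive,v0) N3.N3=(alive,v0)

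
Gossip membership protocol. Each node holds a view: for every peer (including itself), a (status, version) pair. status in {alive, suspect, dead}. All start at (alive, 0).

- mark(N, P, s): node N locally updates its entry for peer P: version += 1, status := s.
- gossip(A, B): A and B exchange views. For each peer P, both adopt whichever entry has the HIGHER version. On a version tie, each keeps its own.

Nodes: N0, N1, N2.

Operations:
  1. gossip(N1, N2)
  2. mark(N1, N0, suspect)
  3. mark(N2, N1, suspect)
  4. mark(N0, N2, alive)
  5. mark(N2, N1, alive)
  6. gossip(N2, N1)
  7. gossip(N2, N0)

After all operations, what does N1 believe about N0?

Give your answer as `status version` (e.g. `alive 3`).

Op 1: gossip N1<->N2 -> N1.N0=(alive,v0) N1.N1=(alive,v0) N1.N2=(alive,v0) | N2.N0=(alive,v0) N2.N1=(alive,v0) N2.N2=(alive,v0)
Op 2: N1 marks N0=suspect -> (suspect,v1)
Op 3: N2 marks N1=suspect -> (suspect,v1)
Op 4: N0 marks N2=alive -> (alive,v1)
Op 5: N2 marks N1=alive -> (alive,v2)
Op 6: gossip N2<->N1 -> N2.N0=(suspect,v1) N2.N1=(alive,v2) N2.N2=(alive,v0) | N1.N0=(suspect,v1) N1.N1=(alive,v2) N1.N2=(alive,v0)
Op 7: gossip N2<->N0 -> N2.N0=(suspect,v1) N2.N1=(alive,v2) N2.N2=(alive,v1) | N0.N0=(suspect,v1) N0.N1=(alive,v2) N0.N2=(alive,v1)

Answer: suspect 1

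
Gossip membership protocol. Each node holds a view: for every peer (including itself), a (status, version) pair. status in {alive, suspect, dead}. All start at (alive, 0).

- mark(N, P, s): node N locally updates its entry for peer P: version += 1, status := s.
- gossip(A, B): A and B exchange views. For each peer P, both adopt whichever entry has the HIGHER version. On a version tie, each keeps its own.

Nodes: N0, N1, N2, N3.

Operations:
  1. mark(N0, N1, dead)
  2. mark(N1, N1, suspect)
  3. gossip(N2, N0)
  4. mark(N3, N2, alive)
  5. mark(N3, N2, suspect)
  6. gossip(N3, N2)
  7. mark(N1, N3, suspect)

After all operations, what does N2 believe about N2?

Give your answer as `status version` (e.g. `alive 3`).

Op 1: N0 marks N1=dead -> (dead,v1)
Op 2: N1 marks N1=suspect -> (suspect,v1)
Op 3: gossip N2<->N0 -> N2.N0=(alive,v0) N2.N1=(dead,v1) N2.N2=(alive,v0) N2.N3=(alive,v0) | N0.N0=(alive,v0) N0.N1=(dead,v1) N0.N2=(alive,v0) N0.N3=(alive,v0)
Op 4: N3 marks N2=alive -> (alive,v1)
Op 5: N3 marks N2=suspect -> (suspect,v2)
Op 6: gossip N3<->N2 -> N3.N0=(alive,v0) N3.N1=(dead,v1) N3.N2=(suspect,v2) N3.N3=(alive,v0) | N2.N0=(alive,v0) N2.N1=(dead,v1) N2.N2=(suspect,v2) N2.N3=(alive,v0)
Op 7: N1 marks N3=suspect -> (suspect,v1)

Answer: suspect 2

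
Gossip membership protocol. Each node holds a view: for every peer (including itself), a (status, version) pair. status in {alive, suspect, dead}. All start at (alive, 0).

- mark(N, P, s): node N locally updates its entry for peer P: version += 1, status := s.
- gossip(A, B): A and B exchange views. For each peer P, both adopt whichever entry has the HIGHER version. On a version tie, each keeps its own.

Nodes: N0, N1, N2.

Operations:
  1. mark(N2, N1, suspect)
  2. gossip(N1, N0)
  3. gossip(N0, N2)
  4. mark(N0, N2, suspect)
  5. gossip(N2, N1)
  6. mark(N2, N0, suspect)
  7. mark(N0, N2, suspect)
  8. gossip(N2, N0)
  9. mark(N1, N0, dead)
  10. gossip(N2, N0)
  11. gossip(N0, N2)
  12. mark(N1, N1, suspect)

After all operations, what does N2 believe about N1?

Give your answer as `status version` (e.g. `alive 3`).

Answer: suspect 1

Derivation:
Op 1: N2 marks N1=suspect -> (suspect,v1)
Op 2: gossip N1<->N0 -> N1.N0=(alive,v0) N1.N1=(alive,v0) N1.N2=(alive,v0) | N0.N0=(alive,v0) N0.N1=(alive,v0) N0.N2=(alive,v0)
Op 3: gossip N0<->N2 -> N0.N0=(alive,v0) N0.N1=(suspect,v1) N0.N2=(alive,v0) | N2.N0=(alive,v0) N2.N1=(suspect,v1) N2.N2=(alive,v0)
Op 4: N0 marks N2=suspect -> (suspect,v1)
Op 5: gossip N2<->N1 -> N2.N0=(alive,v0) N2.N1=(suspect,v1) N2.N2=(alive,v0) | N1.N0=(alive,v0) N1.N1=(suspect,v1) N1.N2=(alive,v0)
Op 6: N2 marks N0=suspect -> (suspect,v1)
Op 7: N0 marks N2=suspect -> (suspect,v2)
Op 8: gossip N2<->N0 -> N2.N0=(suspect,v1) N2.N1=(suspect,v1) N2.N2=(suspect,v2) | N0.N0=(suspect,v1) N0.N1=(suspect,v1) N0.N2=(suspect,v2)
Op 9: N1 marks N0=dead -> (dead,v1)
Op 10: gossip N2<->N0 -> N2.N0=(suspect,v1) N2.N1=(suspect,v1) N2.N2=(suspect,v2) | N0.N0=(suspect,v1) N0.N1=(suspect,v1) N0.N2=(suspect,v2)
Op 11: gossip N0<->N2 -> N0.N0=(suspect,v1) N0.N1=(suspect,v1) N0.N2=(suspect,v2) | N2.N0=(suspect,v1) N2.N1=(suspect,v1) N2.N2=(suspect,v2)
Op 12: N1 marks N1=suspect -> (suspect,v2)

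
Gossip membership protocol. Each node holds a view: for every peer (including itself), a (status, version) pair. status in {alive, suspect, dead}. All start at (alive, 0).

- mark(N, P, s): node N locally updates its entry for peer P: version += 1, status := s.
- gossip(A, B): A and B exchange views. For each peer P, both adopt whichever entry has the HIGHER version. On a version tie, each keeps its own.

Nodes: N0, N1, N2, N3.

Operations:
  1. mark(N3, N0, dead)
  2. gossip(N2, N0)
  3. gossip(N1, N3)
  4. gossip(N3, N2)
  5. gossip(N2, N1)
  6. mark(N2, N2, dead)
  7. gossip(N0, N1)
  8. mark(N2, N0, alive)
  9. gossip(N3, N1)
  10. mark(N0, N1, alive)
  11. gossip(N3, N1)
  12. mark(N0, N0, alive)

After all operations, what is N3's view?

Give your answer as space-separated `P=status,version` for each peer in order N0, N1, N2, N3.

Op 1: N3 marks N0=dead -> (dead,v1)
Op 2: gossip N2<->N0 -> N2.N0=(alive,v0) N2.N1=(alive,v0) N2.N2=(alive,v0) N2.N3=(alive,v0) | N0.N0=(alive,v0) N0.N1=(alive,v0) N0.N2=(alive,v0) N0.N3=(alive,v0)
Op 3: gossip N1<->N3 -> N1.N0=(dead,v1) N1.N1=(alive,v0) N1.N2=(alive,v0) N1.N3=(alive,v0) | N3.N0=(dead,v1) N3.N1=(alive,v0) N3.N2=(alive,v0) N3.N3=(alive,v0)
Op 4: gossip N3<->N2 -> N3.N0=(dead,v1) N3.N1=(alive,v0) N3.N2=(alive,v0) N3.N3=(alive,v0) | N2.N0=(dead,v1) N2.N1=(alive,v0) N2.N2=(alive,v0) N2.N3=(alive,v0)
Op 5: gossip N2<->N1 -> N2.N0=(dead,v1) N2.N1=(alive,v0) N2.N2=(alive,v0) N2.N3=(alive,v0) | N1.N0=(dead,v1) N1.N1=(alive,v0) N1.N2=(alive,v0) N1.N3=(alive,v0)
Op 6: N2 marks N2=dead -> (dead,v1)
Op 7: gossip N0<->N1 -> N0.N0=(dead,v1) N0.N1=(alive,v0) N0.N2=(alive,v0) N0.N3=(alive,v0) | N1.N0=(dead,v1) N1.N1=(alive,v0) N1.N2=(alive,v0) N1.N3=(alive,v0)
Op 8: N2 marks N0=alive -> (alive,v2)
Op 9: gossip N3<->N1 -> N3.N0=(dead,v1) N3.N1=(alive,v0) N3.N2=(alive,v0) N3.N3=(alive,v0) | N1.N0=(dead,v1) N1.N1=(alive,v0) N1.N2=(alive,v0) N1.N3=(alive,v0)
Op 10: N0 marks N1=alive -> (alive,v1)
Op 11: gossip N3<->N1 -> N3.N0=(dead,v1) N3.N1=(alive,v0) N3.N2=(alive,v0) N3.N3=(alive,v0) | N1.N0=(dead,v1) N1.N1=(alive,v0) N1.N2=(alive,v0) N1.N3=(alive,v0)
Op 12: N0 marks N0=alive -> (alive,v2)

Answer: N0=dead,1 N1=alive,0 N2=alive,0 N3=alive,0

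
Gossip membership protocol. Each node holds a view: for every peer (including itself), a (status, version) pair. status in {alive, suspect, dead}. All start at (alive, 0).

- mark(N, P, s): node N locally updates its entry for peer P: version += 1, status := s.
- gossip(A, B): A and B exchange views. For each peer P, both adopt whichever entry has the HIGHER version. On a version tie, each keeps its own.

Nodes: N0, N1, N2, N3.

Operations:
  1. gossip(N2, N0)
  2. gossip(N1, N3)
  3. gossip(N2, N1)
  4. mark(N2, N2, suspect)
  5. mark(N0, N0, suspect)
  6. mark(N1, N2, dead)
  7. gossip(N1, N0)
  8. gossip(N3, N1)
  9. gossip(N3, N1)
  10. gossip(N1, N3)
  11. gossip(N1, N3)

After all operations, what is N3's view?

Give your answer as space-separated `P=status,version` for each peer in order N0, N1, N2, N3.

Op 1: gossip N2<->N0 -> N2.N0=(alive,v0) N2.N1=(alive,v0) N2.N2=(alive,v0) N2.N3=(alive,v0) | N0.N0=(alive,v0) N0.N1=(alive,v0) N0.N2=(alive,v0) N0.N3=(alive,v0)
Op 2: gossip N1<->N3 -> N1.N0=(alive,v0) N1.N1=(alive,v0) N1.N2=(alive,v0) N1.N3=(alive,v0) | N3.N0=(alive,v0) N3.N1=(alive,v0) N3.N2=(alive,v0) N3.N3=(alive,v0)
Op 3: gossip N2<->N1 -> N2.N0=(alive,v0) N2.N1=(alive,v0) N2.N2=(alive,v0) N2.N3=(alive,v0) | N1.N0=(alive,v0) N1.N1=(alive,v0) N1.N2=(alive,v0) N1.N3=(alive,v0)
Op 4: N2 marks N2=suspect -> (suspect,v1)
Op 5: N0 marks N0=suspect -> (suspect,v1)
Op 6: N1 marks N2=dead -> (dead,v1)
Op 7: gossip N1<->N0 -> N1.N0=(suspect,v1) N1.N1=(alive,v0) N1.N2=(dead,v1) N1.N3=(alive,v0) | N0.N0=(suspect,v1) N0.N1=(alive,v0) N0.N2=(dead,v1) N0.N3=(alive,v0)
Op 8: gossip N3<->N1 -> N3.N0=(suspect,v1) N3.N1=(alive,v0) N3.N2=(dead,v1) N3.N3=(alive,v0) | N1.N0=(suspect,v1) N1.N1=(alive,v0) N1.N2=(dead,v1) N1.N3=(alive,v0)
Op 9: gossip N3<->N1 -> N3.N0=(suspect,v1) N3.N1=(alive,v0) N3.N2=(dead,v1) N3.N3=(alive,v0) | N1.N0=(suspect,v1) N1.N1=(alive,v0) N1.N2=(dead,v1) N1.N3=(alive,v0)
Op 10: gossip N1<->N3 -> N1.N0=(suspect,v1) N1.N1=(alive,v0) N1.N2=(dead,v1) N1.N3=(alive,v0) | N3.N0=(suspect,v1) N3.N1=(alive,v0) N3.N2=(dead,v1) N3.N3=(alive,v0)
Op 11: gossip N1<->N3 -> N1.N0=(suspect,v1) N1.N1=(alive,v0) N1.N2=(dead,v1) N1.N3=(alive,v0) | N3.N0=(suspect,v1) N3.N1=(alive,v0) N3.N2=(dead,v1) N3.N3=(alive,v0)

Answer: N0=suspect,1 N1=alive,0 N2=dead,1 N3=alive,0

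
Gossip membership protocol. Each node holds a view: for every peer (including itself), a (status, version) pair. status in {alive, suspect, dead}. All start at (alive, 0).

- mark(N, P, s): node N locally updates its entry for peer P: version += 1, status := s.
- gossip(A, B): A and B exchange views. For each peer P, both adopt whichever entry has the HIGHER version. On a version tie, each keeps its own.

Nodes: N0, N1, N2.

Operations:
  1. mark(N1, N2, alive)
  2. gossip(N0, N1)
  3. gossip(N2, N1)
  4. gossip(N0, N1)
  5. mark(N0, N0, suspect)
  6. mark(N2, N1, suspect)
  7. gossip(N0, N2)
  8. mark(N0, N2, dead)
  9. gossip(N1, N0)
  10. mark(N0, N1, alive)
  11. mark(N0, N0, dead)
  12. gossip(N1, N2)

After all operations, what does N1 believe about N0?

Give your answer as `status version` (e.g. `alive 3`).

Op 1: N1 marks N2=alive -> (alive,v1)
Op 2: gossip N0<->N1 -> N0.N0=(alive,v0) N0.N1=(alive,v0) N0.N2=(alive,v1) | N1.N0=(alive,v0) N1.N1=(alive,v0) N1.N2=(alive,v1)
Op 3: gossip N2<->N1 -> N2.N0=(alive,v0) N2.N1=(alive,v0) N2.N2=(alive,v1) | N1.N0=(alive,v0) N1.N1=(alive,v0) N1.N2=(alive,v1)
Op 4: gossip N0<->N1 -> N0.N0=(alive,v0) N0.N1=(alive,v0) N0.N2=(alive,v1) | N1.N0=(alive,v0) N1.N1=(alive,v0) N1.N2=(alive,v1)
Op 5: N0 marks N0=suspect -> (suspect,v1)
Op 6: N2 marks N1=suspect -> (suspect,v1)
Op 7: gossip N0<->N2 -> N0.N0=(suspect,v1) N0.N1=(suspect,v1) N0.N2=(alive,v1) | N2.N0=(suspect,v1) N2.N1=(suspect,v1) N2.N2=(alive,v1)
Op 8: N0 marks N2=dead -> (dead,v2)
Op 9: gossip N1<->N0 -> N1.N0=(suspect,v1) N1.N1=(suspect,v1) N1.N2=(dead,v2) | N0.N0=(suspect,v1) N0.N1=(suspect,v1) N0.N2=(dead,v2)
Op 10: N0 marks N1=alive -> (alive,v2)
Op 11: N0 marks N0=dead -> (dead,v2)
Op 12: gossip N1<->N2 -> N1.N0=(suspect,v1) N1.N1=(suspect,v1) N1.N2=(dead,v2) | N2.N0=(suspect,v1) N2.N1=(suspect,v1) N2.N2=(dead,v2)

Answer: suspect 1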